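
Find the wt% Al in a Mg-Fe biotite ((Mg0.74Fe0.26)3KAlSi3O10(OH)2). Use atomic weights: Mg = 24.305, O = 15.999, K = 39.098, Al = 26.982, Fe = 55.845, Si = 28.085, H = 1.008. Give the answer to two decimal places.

6.11 weight percent

M((Mg0.74Fe0.26)3KAlSi3O10(OH)2) = 441.855 g/mol.
Al contributes 1 × 26.982 = 26.982 g per mole.
26.982/441.855 = 0.0611 → 6.11%.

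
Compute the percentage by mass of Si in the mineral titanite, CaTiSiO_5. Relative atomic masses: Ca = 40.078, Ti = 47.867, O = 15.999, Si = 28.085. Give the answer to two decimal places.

M(CaTiSiO_5) = 196.025 g/mol.
Si contributes 1 × 28.085 = 28.085 g per mole.
28.085/196.025 = 0.1433 → 14.33%.

14.33 wt%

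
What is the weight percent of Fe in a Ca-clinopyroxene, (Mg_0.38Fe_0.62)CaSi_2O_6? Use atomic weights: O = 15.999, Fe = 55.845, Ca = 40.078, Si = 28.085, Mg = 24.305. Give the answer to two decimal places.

Molar mass of (Mg_0.38Fe_0.62)CaSi_2O_6: 0.38·24.305 + 0.62·55.845 + 1·40.078 + 2·28.085 + 6·15.999 = 236.102 g/mol.
Mass of Fe per formula unit: 0.62 × 55.845 = 34.624 g.
Weight fraction Fe = 34.624 / 236.102 = 0.1466.

14.66 mass %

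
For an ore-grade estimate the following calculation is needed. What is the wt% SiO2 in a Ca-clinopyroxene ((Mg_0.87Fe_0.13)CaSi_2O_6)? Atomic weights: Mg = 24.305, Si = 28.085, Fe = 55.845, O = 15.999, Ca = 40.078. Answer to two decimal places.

Formula mass = 220.647 g/mol.
2 Si → 2.0000 mol SiO2 per formula unit; M(SiO2) = 60.083, so SiO2 mass = 120.166 g.
120.166/220.647 × 100 = 54.46 wt%.

54.46 wt%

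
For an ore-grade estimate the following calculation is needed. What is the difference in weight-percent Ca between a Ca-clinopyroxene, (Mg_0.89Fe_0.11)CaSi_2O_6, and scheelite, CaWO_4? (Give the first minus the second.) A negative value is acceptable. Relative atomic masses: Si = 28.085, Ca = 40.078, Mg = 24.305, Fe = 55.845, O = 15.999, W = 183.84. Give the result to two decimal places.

4.30 percentage points

M((Mg_0.89Fe_0.11)CaSi_2O_6) = 220.016 g/mol, so wt% Ca = 40.078/220.016 × 100 = 18.22%.
M(CaWO_4) = 287.914 g/mol, so wt% Ca = 40.078/287.914 × 100 = 13.92%.
18.22 − 13.92 = 4.30 pp.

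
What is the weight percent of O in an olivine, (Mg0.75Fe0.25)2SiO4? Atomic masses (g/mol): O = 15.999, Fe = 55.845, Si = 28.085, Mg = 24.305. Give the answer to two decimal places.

40.90 weight percent

Formula mass = 1.50×24.305 + 0.50×55.845 + 1×28.085 + 4×15.999 = 156.461 g/mol, of which 63.996 g is O.
So O makes up 63.996/156.461 = 0.4090 of the mass, i.e. 40.90%.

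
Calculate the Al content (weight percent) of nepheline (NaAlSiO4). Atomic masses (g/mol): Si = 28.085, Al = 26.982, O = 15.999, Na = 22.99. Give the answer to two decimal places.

18.99 weight percent

M(NaAlSiO4) = 142.053 g/mol.
Al contributes 1 × 26.982 = 26.982 g per mole.
26.982/142.053 = 0.1899 → 18.99%.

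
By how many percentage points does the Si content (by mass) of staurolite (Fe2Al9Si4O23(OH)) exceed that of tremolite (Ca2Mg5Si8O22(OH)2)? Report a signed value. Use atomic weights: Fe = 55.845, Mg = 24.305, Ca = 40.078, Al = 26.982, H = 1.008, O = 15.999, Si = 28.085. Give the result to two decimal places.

-14.47 percentage points

Si in Fe2Al9Si4O23(OH): molar mass 851.852 g/mol; 4×28.085 = 112.340 g → 13.19 wt%.
Si in Ca2Mg5Si8O22(OH)2: molar mass 812.353 g/mol; 8×28.085 = 224.680 g → 27.66 wt%.
Difference = 13.19 − 27.66 = -14.47 percentage points.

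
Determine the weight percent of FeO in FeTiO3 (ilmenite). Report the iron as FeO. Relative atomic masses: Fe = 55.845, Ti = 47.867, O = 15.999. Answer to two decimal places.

Molar mass of FeTiO3 = 1*55.845 + 1*47.867 + 3*15.999 = 151.709 g/mol.
Each formula unit contains 1 Fe, equivalent to 1/1 = 1.0000 mol FeO.
M(FeO) = 1×55.845 + 1×15.999 = 71.844 g/mol.
Mass of FeO per formula unit = 1.0000 × 71.844 = 71.844 g.
FeO wt% = 71.844 / 151.709 × 100 = 47.36%.

47.36 wt%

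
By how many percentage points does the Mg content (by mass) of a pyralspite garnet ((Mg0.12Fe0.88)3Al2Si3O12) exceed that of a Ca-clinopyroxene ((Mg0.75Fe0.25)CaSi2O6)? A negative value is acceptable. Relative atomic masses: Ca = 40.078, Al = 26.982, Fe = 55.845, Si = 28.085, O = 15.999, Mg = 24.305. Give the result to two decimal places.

M((Mg0.12Fe0.88)3Al2Si3O12) = 486.388 g/mol, so wt% Mg = 8.750/486.388 × 100 = 1.80%.
M((Mg0.75Fe0.25)CaSi2O6) = 224.432 g/mol, so wt% Mg = 18.229/224.432 × 100 = 8.12%.
1.80 − 8.12 = -6.32 pp.

-6.32 percentage points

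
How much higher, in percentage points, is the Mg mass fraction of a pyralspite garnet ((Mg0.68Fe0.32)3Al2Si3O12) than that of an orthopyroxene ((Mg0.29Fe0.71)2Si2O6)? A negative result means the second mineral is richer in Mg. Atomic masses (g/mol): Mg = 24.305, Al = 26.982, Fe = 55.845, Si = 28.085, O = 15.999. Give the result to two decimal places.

5.70 percentage points

M((Mg0.68Fe0.32)3Al2Si3O12) = 433.400 g/mol, so wt% Mg = 49.582/433.400 × 100 = 11.44%.
M((Mg0.29Fe0.71)2Si2O6) = 245.561 g/mol, so wt% Mg = 14.097/245.561 × 100 = 5.74%.
11.44 − 5.74 = 5.70 pp.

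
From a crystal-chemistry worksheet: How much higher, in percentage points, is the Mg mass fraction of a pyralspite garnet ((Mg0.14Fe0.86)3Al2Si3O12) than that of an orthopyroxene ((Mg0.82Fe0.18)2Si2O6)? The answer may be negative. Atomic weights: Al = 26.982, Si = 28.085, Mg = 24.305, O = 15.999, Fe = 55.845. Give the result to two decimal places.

-16.68 percentage points

First mineral: 10.208 g Mg in 484.495 g formula = 2.11 wt% Mg.
Second mineral: 39.860 g Mg in 212.128 g formula = 18.79 wt% Mg.
2.11% − 18.79% gives a difference of -16.68 percentage points.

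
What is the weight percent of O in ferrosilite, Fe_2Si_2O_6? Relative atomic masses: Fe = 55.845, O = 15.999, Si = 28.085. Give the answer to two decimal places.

36.38 mass %

Formula mass = 2·55.845 + 2·28.085 + 6·15.999 = 263.854 g/mol, of which 95.994 g is O.
So O makes up 95.994/263.854 = 0.3638 of the mass, i.e. 36.38%.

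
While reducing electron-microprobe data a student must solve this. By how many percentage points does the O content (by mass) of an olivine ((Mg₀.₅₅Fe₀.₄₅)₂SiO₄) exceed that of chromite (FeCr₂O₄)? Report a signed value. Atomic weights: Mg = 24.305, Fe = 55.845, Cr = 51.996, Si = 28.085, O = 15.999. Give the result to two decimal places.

9.26 percentage points

First mineral: 63.996 g O in 169.077 g formula = 37.85 wt% O.
Second mineral: 63.996 g O in 223.833 g formula = 28.59 wt% O.
37.85% − 28.59% gives a difference of 9.26 percentage points.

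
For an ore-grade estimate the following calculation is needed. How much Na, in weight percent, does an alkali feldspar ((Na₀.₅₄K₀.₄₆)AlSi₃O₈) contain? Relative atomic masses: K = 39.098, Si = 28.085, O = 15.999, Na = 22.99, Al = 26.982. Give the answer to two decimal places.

4.60 weight percent

Formula mass = 0.54×22.99 + 0.46×39.098 + 1×26.982 + 3×28.085 + 8×15.999 = 269.629 g/mol, of which 12.415 g is Na.
So Na makes up 12.415/269.629 = 0.0460 of the mass, i.e. 4.60%.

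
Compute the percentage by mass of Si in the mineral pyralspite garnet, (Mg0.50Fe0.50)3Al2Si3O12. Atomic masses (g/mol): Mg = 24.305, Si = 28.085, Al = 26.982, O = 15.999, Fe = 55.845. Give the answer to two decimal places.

M((Mg0.50Fe0.50)3Al2Si3O12) = 450.432 g/mol.
Si contributes 3 × 28.085 = 84.255 g per mole.
84.255/450.432 = 0.1871 → 18.71%.

18.71 mass %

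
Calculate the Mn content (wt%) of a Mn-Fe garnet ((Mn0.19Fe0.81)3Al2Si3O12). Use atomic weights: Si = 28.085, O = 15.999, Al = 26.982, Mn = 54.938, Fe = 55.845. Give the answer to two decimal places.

6.30 wt%

Formula mass = 0.57×54.938 + 2.43×55.845 + 2×26.982 + 3×28.085 + 12×15.999 = 497.225 g/mol, of which 31.315 g is Mn.
So Mn makes up 31.315/497.225 = 0.0630 of the mass, i.e. 6.30%.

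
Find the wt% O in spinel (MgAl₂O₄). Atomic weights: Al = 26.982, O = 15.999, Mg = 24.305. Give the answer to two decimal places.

44.98 weight percent

Formula mass = 1*24.305 + 2*26.982 + 4*15.999 = 142.265 g/mol, of which 63.996 g is O.
So O makes up 63.996/142.265 = 0.4498 of the mass, i.e. 44.98%.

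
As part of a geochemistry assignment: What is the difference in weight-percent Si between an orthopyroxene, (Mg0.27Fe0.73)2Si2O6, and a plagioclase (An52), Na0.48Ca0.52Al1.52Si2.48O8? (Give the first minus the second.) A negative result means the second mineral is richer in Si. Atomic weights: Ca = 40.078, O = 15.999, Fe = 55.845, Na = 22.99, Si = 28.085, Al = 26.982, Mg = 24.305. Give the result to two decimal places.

-2.99 percentage points

M((Mg0.27Fe0.73)2Si2O6) = 246.822 g/mol, so wt% Si = 56.170/246.822 × 100 = 22.76%.
M(Na0.48Ca0.52Al1.52Si2.48O8) = 270.531 g/mol, so wt% Si = 69.651/270.531 × 100 = 25.75%.
22.76 − 25.75 = -2.99 pp.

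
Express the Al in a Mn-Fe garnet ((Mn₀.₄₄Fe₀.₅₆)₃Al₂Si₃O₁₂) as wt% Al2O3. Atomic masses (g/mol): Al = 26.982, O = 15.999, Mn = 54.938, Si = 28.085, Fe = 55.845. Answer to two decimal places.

Formula mass = 496.545 g/mol.
2 Al → 1.0000 mol Al2O3 per formula unit; M(Al2O3) = 101.961, so Al2O3 mass = 101.961 g.
101.961/496.545 × 100 = 20.53 wt%.

20.53 wt%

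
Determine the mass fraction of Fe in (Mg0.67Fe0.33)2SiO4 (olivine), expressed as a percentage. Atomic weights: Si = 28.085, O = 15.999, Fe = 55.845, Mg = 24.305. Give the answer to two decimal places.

M((Mg0.67Fe0.33)2SiO4) = 161.507 g/mol.
Fe contributes 0.66 × 55.845 = 36.858 g per mole.
36.858/161.507 = 0.2282 → 22.82%.

22.82 mass %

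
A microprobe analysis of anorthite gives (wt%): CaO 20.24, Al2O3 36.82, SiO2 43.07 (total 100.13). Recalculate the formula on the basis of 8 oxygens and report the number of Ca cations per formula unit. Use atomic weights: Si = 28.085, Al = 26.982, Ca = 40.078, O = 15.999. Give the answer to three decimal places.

CaO: 20.24/56.077 = 0.36093 mol → 0.36093 mol Ca, 0.36093 mol O.
Al2O3: 36.82/101.961 = 0.36112 mol → 0.72224 mol Al, 1.08336 mol O.
SiO2: 43.07/60.083 = 0.71684 mol → 0.71684 mol Si, 1.43368 mol O.
Total oxygen = 2.87797 mol. Normalization factor = 8/2.87797 = 2.77974.
Ca per 8 O = 0.36093 × 2.77974 = 1.003.

1.003 Ca apfu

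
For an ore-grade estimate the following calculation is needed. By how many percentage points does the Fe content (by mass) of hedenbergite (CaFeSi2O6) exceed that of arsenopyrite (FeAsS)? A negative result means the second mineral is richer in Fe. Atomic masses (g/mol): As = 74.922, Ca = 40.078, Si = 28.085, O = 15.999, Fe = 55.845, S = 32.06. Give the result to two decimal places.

-11.79 percentage points

First mineral: 55.845 g Fe in 248.087 g formula = 22.51 wt% Fe.
Second mineral: 55.845 g Fe in 162.827 g formula = 34.30 wt% Fe.
22.51% − 34.30% gives a difference of -11.79 percentage points.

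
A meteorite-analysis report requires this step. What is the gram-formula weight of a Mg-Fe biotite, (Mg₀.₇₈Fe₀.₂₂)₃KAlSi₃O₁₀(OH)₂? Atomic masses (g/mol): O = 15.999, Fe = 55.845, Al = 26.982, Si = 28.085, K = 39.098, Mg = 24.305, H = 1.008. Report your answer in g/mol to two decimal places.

438.07 g/mol

Mg: 2.34 × 24.305 = 56.8737
Fe: 0.66 × 55.845 = 36.8577
K: 1 × 39.098 = 39.0980
Al: 1 × 26.982 = 26.9820
Si: 3 × 28.085 = 84.2550
O: 12 × 15.999 = 191.9880
H: 2 × 1.008 = 2.0160
Summing the contributions gives the formula mass.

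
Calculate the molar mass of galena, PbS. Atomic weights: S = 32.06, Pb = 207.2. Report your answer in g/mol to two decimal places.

Pb: 1 × 207.2 = 207.2000
S: 1 × 32.06 = 32.0600
Summing the contributions gives the formula mass.

239.26 g/mol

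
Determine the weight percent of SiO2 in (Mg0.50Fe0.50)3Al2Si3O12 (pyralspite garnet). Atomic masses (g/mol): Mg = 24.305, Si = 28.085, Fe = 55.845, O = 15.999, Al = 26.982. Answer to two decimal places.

Molar mass of (Mg0.50Fe0.50)3Al2Si3O12 = 1.50*24.305 + 1.50*55.845 + 2*26.982 + 3*28.085 + 12*15.999 = 450.432 g/mol.
Each formula unit contains 3 Si, equivalent to 3/1 = 3.0000 mol SiO2.
M(SiO2) = 1×28.085 + 2×15.999 = 60.083 g/mol.
Mass of SiO2 per formula unit = 3.0000 × 60.083 = 180.249 g.
SiO2 wt% = 180.249 / 450.432 × 100 = 40.02%.

40.02 wt%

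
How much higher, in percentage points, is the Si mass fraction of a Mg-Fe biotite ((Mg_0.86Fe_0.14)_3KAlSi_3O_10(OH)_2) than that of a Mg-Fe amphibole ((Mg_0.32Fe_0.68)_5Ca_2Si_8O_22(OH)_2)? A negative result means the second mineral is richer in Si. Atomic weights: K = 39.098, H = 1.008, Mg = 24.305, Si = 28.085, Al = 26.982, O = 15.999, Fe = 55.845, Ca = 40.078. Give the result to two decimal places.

-4.86 percentage points

First mineral: 84.255 g Si in 430.501 g formula = 19.57 wt% Si.
Second mineral: 224.680 g Si in 919.589 g formula = 24.43 wt% Si.
19.57% − 24.43% gives a difference of -4.86 percentage points.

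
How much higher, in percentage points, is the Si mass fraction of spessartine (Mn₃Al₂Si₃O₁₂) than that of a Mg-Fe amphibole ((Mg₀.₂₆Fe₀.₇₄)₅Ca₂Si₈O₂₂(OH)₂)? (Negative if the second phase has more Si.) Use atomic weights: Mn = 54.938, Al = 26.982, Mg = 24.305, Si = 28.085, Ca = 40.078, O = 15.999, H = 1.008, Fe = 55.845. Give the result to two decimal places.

-7.16 percentage points

M(Mn₃Al₂Si₃O₁₂) = 495.021 g/mol, so wt% Si = 84.255/495.021 × 100 = 17.02%.
M((Mg₀.₂₆Fe₀.₇₄)₅Ca₂Si₈O₂₂(OH)₂) = 929.051 g/mol, so wt% Si = 224.680/929.051 × 100 = 24.18%.
17.02 − 24.18 = -7.16 pp.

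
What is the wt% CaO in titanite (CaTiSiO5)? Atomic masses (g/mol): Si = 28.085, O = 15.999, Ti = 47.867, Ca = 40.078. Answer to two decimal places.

M(CaTiSiO5) = 196.025 g/mol; M(CaO) = 56.077 g/mol.
Moles CaO per formula unit = 1 Ca ÷ 1 = 1.0000.
CaO fraction = (1.0000 × 56.077) / 196.025 = 56.077/196.025 = 0.2861.

28.61 wt%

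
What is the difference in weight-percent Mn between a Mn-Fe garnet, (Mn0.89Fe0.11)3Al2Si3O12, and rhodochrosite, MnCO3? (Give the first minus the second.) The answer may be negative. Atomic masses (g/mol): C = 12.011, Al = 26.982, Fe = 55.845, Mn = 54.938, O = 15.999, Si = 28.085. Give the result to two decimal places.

M((Mn0.89Fe0.11)3Al2Si3O12) = 495.320 g/mol, so wt% Mn = 146.684/495.320 × 100 = 29.61%.
M(MnCO3) = 114.946 g/mol, so wt% Mn = 54.938/114.946 × 100 = 47.79%.
29.61 − 47.79 = -18.18 pp.

-18.18 percentage points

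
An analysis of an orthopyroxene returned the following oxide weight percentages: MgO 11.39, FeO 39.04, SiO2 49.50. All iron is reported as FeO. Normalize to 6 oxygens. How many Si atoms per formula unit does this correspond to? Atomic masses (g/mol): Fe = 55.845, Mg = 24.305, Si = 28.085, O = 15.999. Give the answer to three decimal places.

MgO: 11.39/40.304 = 0.28260 mol → 0.28260 mol Mg, 0.28260 mol O.
FeO: 39.04/71.844 = 0.54340 mol → 0.54340 mol Fe, 0.54340 mol O.
SiO2: 49.50/60.083 = 0.82386 mol → 0.82386 mol Si, 1.64772 mol O.
Total oxygen = 2.47372 mol. Normalization factor = 6/2.47372 = 2.42550.
Si per 6 O = 0.82386 × 2.42550 = 1.998.

1.998 Si apfu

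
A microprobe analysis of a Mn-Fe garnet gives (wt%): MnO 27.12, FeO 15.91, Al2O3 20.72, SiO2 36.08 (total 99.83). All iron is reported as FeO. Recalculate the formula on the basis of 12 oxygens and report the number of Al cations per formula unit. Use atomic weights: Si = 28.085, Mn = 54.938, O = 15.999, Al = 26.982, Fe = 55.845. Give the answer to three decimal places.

MnO: 27.12/70.937 = 0.38231 mol → 0.38231 mol Mn, 0.38231 mol O.
FeO: 15.91/71.844 = 0.22145 mol → 0.22145 mol Fe, 0.22145 mol O.
Al2O3: 20.72/101.961 = 0.20321 mol → 0.40642 mol Al, 0.60963 mol O.
SiO2: 36.08/60.083 = 0.60050 mol → 0.60050 mol Si, 1.20100 mol O.
Total oxygen = 2.41439 mol. Normalization factor = 12/2.41439 = 4.97020.
Al per 12 O = 0.40642 × 4.97020 = 2.020.

2.020 Al apfu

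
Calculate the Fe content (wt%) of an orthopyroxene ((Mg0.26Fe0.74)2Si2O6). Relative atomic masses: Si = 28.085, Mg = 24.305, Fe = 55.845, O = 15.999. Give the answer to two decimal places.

33.40 wt%

Formula mass = 0.52·24.305 + 1.48·55.845 + 2·28.085 + 6·15.999 = 247.453 g/mol, of which 82.651 g is Fe.
So Fe makes up 82.651/247.453 = 0.3340 of the mass, i.e. 33.40%.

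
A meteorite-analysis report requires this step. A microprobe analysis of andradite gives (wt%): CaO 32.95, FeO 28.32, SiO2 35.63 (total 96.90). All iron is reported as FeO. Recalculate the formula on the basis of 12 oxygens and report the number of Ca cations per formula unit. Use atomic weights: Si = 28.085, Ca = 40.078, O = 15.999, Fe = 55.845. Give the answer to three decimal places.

3.253 Ca apfu

CaO (M=56.077): mol = 0.58758; Ca = 0.58758, O = 0.58758.
FeO (M=71.844): mol = 0.39419; Fe = 0.39419, O = 0.39419.
SiO2 (M=60.083): mol = 0.59301; Si = 0.59301, O = 1.18602.
ΣO = 2.16779; factor = 12/ΣO = 5.53559.
Ca apfu = 0.58758 × 5.53559 = 3.253.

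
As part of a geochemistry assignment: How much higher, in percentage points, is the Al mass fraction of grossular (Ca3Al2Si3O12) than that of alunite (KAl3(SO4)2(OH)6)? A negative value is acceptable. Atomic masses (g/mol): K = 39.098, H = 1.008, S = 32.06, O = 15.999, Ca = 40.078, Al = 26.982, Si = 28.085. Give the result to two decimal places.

-7.56 percentage points

M(Ca3Al2Si3O12) = 450.441 g/mol, so wt% Al = 53.964/450.441 × 100 = 11.98%.
M(KAl3(SO4)2(OH)6) = 414.198 g/mol, so wt% Al = 80.946/414.198 × 100 = 19.54%.
11.98 − 19.54 = -7.56 pp.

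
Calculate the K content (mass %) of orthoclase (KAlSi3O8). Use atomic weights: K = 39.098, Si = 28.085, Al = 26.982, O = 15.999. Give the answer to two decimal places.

Molar mass of KAlSi3O8: 1×39.098 + 1×26.982 + 3×28.085 + 8×15.999 = 278.327 g/mol.
Mass of K per formula unit: 1 × 39.098 = 39.098 g.
Weight fraction K = 39.098 / 278.327 = 0.1405.

14.05 mass %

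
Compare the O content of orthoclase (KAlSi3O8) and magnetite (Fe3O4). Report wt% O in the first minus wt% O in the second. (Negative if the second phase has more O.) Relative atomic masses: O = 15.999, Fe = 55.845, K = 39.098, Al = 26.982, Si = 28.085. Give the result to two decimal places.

O in KAlSi3O8: molar mass 278.327 g/mol; 8×15.999 = 127.992 g → 45.99 wt%.
O in Fe3O4: molar mass 231.531 g/mol; 4×15.999 = 63.996 g → 27.64 wt%.
Difference = 45.99 − 27.64 = 18.35 percentage points.

18.35 percentage points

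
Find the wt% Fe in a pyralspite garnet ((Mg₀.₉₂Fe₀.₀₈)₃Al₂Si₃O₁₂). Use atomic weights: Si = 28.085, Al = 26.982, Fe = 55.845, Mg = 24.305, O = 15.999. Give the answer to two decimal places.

3.26 mass %

M((Mg₀.₉₂Fe₀.₀₈)₃Al₂Si₃O₁₂) = 410.692 g/mol.
Fe contributes 0.24 × 55.845 = 13.403 g per mole.
13.403/410.692 = 0.0326 → 3.26%.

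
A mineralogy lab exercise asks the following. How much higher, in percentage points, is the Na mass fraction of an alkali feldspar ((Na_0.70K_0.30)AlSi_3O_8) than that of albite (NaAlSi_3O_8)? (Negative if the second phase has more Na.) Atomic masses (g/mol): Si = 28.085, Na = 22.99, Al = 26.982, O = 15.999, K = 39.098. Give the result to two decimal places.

M((Na_0.70K_0.30)AlSi_3O_8) = 267.051 g/mol, so wt% Na = 16.093/267.051 × 100 = 6.03%.
M(NaAlSi_3O_8) = 262.219 g/mol, so wt% Na = 22.990/262.219 × 100 = 8.77%.
6.03 − 8.77 = -2.74 pp.

-2.74 percentage points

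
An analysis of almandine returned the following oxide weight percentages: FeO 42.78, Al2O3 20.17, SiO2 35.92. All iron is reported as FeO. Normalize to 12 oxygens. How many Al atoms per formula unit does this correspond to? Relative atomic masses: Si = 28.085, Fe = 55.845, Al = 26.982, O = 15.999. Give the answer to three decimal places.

1.991 Al apfu

42.78 wt% FeO ÷ 71.844 g/mol = 0.59546 mol, giving 0.59546 Fe and 0.59546 O.
20.17 wt% Al2O3 ÷ 101.961 g/mol = 0.19782 mol, giving 0.39564 Al and 0.59346 O.
35.92 wt% SiO2 ÷ 60.083 g/mol = 0.59784 mol, giving 0.59784 Si and 1.19568 O.
Oxygen sums to 2.38460; scaling by 12/2.38460 = 5.03229 puts the formula on 12 O.
Al: 0.39564 × 5.03229 = 1.991 atoms per formula unit.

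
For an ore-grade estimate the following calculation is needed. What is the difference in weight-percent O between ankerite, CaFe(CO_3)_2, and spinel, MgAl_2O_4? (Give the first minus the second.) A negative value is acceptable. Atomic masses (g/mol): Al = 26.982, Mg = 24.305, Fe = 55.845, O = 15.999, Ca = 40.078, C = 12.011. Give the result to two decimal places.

M(CaFe(CO_3)_2) = 215.939 g/mol, so wt% O = 95.994/215.939 × 100 = 44.45%.
M(MgAl_2O_4) = 142.265 g/mol, so wt% O = 63.996/142.265 × 100 = 44.98%.
44.45 − 44.98 = -0.53 pp.

-0.53 percentage points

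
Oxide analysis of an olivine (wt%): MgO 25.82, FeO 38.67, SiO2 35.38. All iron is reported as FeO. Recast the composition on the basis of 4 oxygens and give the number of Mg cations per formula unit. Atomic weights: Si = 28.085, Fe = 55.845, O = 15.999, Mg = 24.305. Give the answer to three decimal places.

1.087 Mg apfu

MgO: 25.82/40.304 = 0.64063 mol → 0.64063 mol Mg, 0.64063 mol O.
FeO: 38.67/71.844 = 0.53825 mol → 0.53825 mol Fe, 0.53825 mol O.
SiO2: 35.38/60.083 = 0.58885 mol → 0.58885 mol Si, 1.17770 mol O.
Total oxygen = 2.35658 mol. Normalization factor = 4/2.35658 = 1.69738.
Mg per 4 O = 0.64063 × 1.69738 = 1.087.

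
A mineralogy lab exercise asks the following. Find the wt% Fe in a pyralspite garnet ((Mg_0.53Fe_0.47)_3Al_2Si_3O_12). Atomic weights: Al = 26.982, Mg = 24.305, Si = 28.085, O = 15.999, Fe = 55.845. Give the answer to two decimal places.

17.59 mass %

M((Mg_0.53Fe_0.47)_3Al_2Si_3O_12) = 447.593 g/mol.
Fe contributes 1.41 × 55.845 = 78.741 g per mole.
78.741/447.593 = 0.1759 → 17.59%.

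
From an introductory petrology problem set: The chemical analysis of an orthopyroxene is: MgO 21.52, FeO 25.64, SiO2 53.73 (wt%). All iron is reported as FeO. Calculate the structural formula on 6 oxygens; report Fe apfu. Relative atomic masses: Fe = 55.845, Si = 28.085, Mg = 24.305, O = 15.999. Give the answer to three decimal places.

0.799 Fe apfu

MgO (M=40.304): mol = 0.53394; Mg = 0.53394, O = 0.53394.
FeO (M=71.844): mol = 0.35688; Fe = 0.35688, O = 0.35688.
SiO2 (M=60.083): mol = 0.89426; Si = 0.89426, O = 1.78852.
ΣO = 2.67934; factor = 6/ΣO = 2.23936.
Fe apfu = 0.35688 × 2.23936 = 0.799.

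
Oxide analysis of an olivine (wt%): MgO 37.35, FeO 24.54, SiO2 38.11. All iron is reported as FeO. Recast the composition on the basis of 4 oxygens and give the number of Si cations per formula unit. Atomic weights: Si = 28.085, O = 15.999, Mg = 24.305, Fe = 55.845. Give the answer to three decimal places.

MgO: 37.35/40.304 = 0.92671 mol → 0.92671 mol Mg, 0.92671 mol O.
FeO: 24.54/71.844 = 0.34157 mol → 0.34157 mol Fe, 0.34157 mol O.
SiO2: 38.11/60.083 = 0.63429 mol → 0.63429 mol Si, 1.26858 mol O.
Total oxygen = 2.53686 mol. Normalization factor = 4/2.53686 = 1.57675.
Si per 4 O = 0.63429 × 1.57675 = 1.000.

1.000 Si apfu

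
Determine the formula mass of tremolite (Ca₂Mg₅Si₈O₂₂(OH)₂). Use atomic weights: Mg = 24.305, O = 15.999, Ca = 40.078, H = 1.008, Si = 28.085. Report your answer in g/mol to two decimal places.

Ca: 2 × 40.078 = 80.1560
Mg: 5 × 24.305 = 121.5250
Si: 8 × 28.085 = 224.6800
O: 24 × 15.999 = 383.9760
H: 2 × 1.008 = 2.0160
Summing the contributions gives the formula mass.

812.35 g/mol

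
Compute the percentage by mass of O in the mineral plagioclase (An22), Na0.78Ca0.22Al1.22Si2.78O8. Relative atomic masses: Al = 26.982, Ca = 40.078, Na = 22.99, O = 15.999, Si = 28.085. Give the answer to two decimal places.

48.17 mass %

Formula mass = 0.78*22.99 + 0.22*40.078 + 1.22*26.982 + 2.78*28.085 + 8*15.999 = 265.736 g/mol, of which 127.992 g is O.
So O makes up 127.992/265.736 = 0.4817 of the mass, i.e. 48.17%.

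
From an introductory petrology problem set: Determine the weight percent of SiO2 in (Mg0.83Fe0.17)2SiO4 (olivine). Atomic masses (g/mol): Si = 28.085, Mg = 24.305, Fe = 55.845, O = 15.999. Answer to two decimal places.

M((Mg0.83Fe0.17)2SiO4) = 151.415 g/mol; M(SiO2) = 60.083 g/mol.
Moles SiO2 per formula unit = 1 Si ÷ 1 = 1.0000.
SiO2 fraction = (1.0000 × 60.083) / 151.415 = 60.083/151.415 = 0.3968.

39.68 wt%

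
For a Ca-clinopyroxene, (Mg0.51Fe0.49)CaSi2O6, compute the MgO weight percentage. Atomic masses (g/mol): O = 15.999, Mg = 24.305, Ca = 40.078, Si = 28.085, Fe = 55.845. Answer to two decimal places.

M((Mg0.51Fe0.49)CaSi2O6) = 232.002 g/mol; M(MgO) = 40.304 g/mol.
Moles MgO per formula unit = 0.51 Mg ÷ 1 = 0.5100.
MgO fraction = (0.5100 × 40.304) / 232.002 = 20.555/232.002 = 0.0886.

8.86 wt%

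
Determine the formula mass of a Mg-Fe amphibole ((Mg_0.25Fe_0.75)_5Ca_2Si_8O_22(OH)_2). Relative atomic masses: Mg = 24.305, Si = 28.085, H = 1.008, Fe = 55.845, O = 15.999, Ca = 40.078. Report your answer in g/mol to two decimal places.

The formula mass is the sum 1.25*24.305 + 3.75*55.845 + 2*40.078 + 8*28.085 + 24*15.999 + 2*1.008.

930.63 g/mol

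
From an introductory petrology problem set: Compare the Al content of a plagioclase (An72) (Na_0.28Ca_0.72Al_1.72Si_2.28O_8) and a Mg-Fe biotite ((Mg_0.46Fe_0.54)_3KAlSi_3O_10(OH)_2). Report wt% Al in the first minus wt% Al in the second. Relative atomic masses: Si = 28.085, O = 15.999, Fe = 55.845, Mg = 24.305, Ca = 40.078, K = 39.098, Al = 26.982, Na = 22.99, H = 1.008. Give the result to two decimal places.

11.19 percentage points

Al in Na_0.28Ca_0.72Al_1.72Si_2.28O_8: molar mass 273.728 g/mol; 1.72×26.982 = 46.409 g → 16.95 wt%.
Al in (Mg_0.46Fe_0.54)_3KAlSi_3O_10(OH)_2: molar mass 468.349 g/mol; 1×26.982 = 26.982 g → 5.76 wt%.
Difference = 16.95 − 5.76 = 11.19 percentage points.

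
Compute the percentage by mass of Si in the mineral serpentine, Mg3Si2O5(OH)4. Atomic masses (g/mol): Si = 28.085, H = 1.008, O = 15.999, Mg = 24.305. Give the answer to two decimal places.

20.27 mass %

Formula mass = 3·24.305 + 2·28.085 + 9·15.999 + 4·1.008 = 277.108 g/mol, of which 56.170 g is Si.
So Si makes up 56.170/277.108 = 0.2027 of the mass, i.e. 20.27%.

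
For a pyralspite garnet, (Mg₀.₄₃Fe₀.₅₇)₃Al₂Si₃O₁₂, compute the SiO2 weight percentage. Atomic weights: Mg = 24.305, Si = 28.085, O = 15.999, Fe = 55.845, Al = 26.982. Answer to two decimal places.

39.44 wt%

Molar mass of (Mg₀.₄₃Fe₀.₅₇)₃Al₂Si₃O₁₂ = 1.29*24.305 + 1.71*55.845 + 2*26.982 + 3*28.085 + 12*15.999 = 457.055 g/mol.
Each formula unit contains 3 Si, equivalent to 3/1 = 3.0000 mol SiO2.
M(SiO2) = 1×28.085 + 2×15.999 = 60.083 g/mol.
Mass of SiO2 per formula unit = 3.0000 × 60.083 = 180.249 g.
SiO2 wt% = 180.249 / 457.055 × 100 = 39.44%.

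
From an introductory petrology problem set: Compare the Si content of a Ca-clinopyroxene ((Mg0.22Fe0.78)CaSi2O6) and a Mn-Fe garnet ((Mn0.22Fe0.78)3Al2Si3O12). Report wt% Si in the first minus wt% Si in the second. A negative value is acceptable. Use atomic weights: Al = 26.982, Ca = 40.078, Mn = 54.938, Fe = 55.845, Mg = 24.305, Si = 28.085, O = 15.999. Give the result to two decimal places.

M((Mg0.22Fe0.78)CaSi2O6) = 241.148 g/mol, so wt% Si = 56.170/241.148 × 100 = 23.29%.
M((Mn0.22Fe0.78)3Al2Si3O12) = 497.143 g/mol, so wt% Si = 84.255/497.143 × 100 = 16.95%.
23.29 − 16.95 = 6.34 pp.

6.34 percentage points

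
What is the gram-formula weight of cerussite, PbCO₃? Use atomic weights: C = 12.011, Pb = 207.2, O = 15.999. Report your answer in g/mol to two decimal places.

Pb: 1 × 207.2 = 207.2000
C: 1 × 12.011 = 12.0110
O: 3 × 15.999 = 47.9970
Summing the contributions gives the formula mass.

267.21 g/mol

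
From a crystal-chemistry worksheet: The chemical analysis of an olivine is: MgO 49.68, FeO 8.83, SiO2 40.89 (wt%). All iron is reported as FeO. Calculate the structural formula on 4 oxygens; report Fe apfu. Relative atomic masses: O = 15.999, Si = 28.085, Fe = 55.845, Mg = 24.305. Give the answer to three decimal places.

MgO (M=40.304): mol = 1.23263; Mg = 1.23263, O = 1.23263.
FeO (M=71.844): mol = 0.12291; Fe = 0.12291, O = 0.12291.
SiO2 (M=60.083): mol = 0.68056; Si = 0.68056, O = 1.36112.
ΣO = 2.71666; factor = 4/ΣO = 1.47240.
Fe apfu = 0.12291 × 1.47240 = 0.181.

0.181 Fe apfu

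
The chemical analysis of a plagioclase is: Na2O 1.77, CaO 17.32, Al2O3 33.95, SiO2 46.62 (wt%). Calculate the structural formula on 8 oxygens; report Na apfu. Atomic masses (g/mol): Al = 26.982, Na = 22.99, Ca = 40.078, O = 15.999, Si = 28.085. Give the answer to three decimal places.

1.77 wt% Na2O ÷ 61.979 g/mol = 0.02856 mol, giving 0.05712 Na and 0.02856 O.
17.32 wt% CaO ÷ 56.077 g/mol = 0.30886 mol, giving 0.30886 Ca and 0.30886 O.
33.95 wt% Al2O3 ÷ 101.961 g/mol = 0.33297 mol, giving 0.66594 Al and 0.99891 O.
46.62 wt% SiO2 ÷ 60.083 g/mol = 0.77593 mol, giving 0.77593 Si and 1.55186 O.
Oxygen sums to 2.88819; scaling by 8/2.88819 = 2.76990 puts the formula on 8 O.
Na: 0.05712 × 2.76990 = 0.158 atoms per formula unit.

0.158 Na apfu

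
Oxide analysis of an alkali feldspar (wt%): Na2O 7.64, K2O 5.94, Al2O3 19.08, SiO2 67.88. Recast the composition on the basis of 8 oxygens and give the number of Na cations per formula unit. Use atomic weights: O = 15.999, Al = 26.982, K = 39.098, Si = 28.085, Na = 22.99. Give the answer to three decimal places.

Na2O (M=61.979): mol = 0.12327; Na = 0.24654, O = 0.12327.
K2O (M=94.195): mol = 0.06306; K = 0.12612, O = 0.06306.
Al2O3 (M=101.961): mol = 0.18713; Al = 0.37426, O = 0.56139.
SiO2 (M=60.083): mol = 1.12977; Si = 1.12977, O = 2.25954.
ΣO = 3.00726; factor = 8/ΣO = 2.66023.
Na apfu = 0.24654 × 2.66023 = 0.656.

0.656 Na apfu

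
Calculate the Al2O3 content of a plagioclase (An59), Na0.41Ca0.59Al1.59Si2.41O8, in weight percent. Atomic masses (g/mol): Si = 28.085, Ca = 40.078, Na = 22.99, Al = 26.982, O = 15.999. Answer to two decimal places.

M(Na0.41Ca0.59Al1.59Si2.41O8) = 271.650 g/mol; M(Al2O3) = 101.961 g/mol.
Moles Al2O3 per formula unit = 1.59 Al ÷ 2 = 0.7950.
Al2O3 fraction = (0.7950 × 101.961) / 271.650 = 81.059/271.650 = 0.2984.

29.84 wt%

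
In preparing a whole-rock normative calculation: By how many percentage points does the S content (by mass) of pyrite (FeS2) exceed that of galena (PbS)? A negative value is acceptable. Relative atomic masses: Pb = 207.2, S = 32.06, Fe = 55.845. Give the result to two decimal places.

40.05 percentage points

First mineral: 64.120 g S in 119.965 g formula = 53.45 wt% S.
Second mineral: 32.060 g S in 239.260 g formula = 13.40 wt% S.
53.45% − 13.40% gives a difference of 40.05 percentage points.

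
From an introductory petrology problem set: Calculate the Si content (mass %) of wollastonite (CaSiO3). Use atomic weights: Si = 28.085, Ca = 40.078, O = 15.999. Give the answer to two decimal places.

Formula mass = 1×40.078 + 1×28.085 + 3×15.999 = 116.160 g/mol, of which 28.085 g is Si.
So Si makes up 28.085/116.160 = 0.2418 of the mass, i.e. 24.18%.

24.18 mass %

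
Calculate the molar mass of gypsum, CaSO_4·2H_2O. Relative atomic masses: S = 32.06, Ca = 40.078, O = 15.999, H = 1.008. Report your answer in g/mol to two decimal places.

172.16 g/mol

Ca: 1 × 40.078 = 40.0780
S: 1 × 32.06 = 32.0600
O: 6 × 15.999 = 95.9940
H: 4 × 1.008 = 4.0320
Summing the contributions gives the formula mass.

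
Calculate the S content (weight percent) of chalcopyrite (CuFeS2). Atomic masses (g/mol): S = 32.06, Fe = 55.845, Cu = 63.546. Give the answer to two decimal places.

M(CuFeS2) = 183.511 g/mol.
S contributes 2 × 32.06 = 64.120 g per mole.
64.120/183.511 = 0.3494 → 34.94%.

34.94 weight percent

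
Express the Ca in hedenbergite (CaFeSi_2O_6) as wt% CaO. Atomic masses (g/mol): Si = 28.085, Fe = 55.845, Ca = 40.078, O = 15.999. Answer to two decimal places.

M(CaFeSi_2O_6) = 248.087 g/mol; M(CaO) = 56.077 g/mol.
Moles CaO per formula unit = 1 Ca ÷ 1 = 1.0000.
CaO fraction = (1.0000 × 56.077) / 248.087 = 56.077/248.087 = 0.2260.

22.60 wt%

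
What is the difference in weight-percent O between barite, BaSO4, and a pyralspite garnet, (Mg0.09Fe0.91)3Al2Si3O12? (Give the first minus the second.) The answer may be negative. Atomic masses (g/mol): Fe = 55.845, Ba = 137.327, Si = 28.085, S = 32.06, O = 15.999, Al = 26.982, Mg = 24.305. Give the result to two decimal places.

First mineral: 63.996 g O in 233.383 g formula = 27.42 wt% O.
Second mineral: 191.988 g O in 489.226 g formula = 39.24 wt% O.
27.42% − 39.24% gives a difference of -11.82 percentage points.

-11.82 percentage points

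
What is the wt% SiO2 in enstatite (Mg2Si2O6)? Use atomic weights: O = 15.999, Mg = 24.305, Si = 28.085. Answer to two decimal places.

59.85 wt%

Molar mass of Mg2Si2O6 = 2×24.305 + 2×28.085 + 6×15.999 = 200.774 g/mol.
Each formula unit contains 2 Si, equivalent to 2/1 = 2.0000 mol SiO2.
M(SiO2) = 1×28.085 + 2×15.999 = 60.083 g/mol.
Mass of SiO2 per formula unit = 2.0000 × 60.083 = 120.166 g.
SiO2 wt% = 120.166 / 200.774 × 100 = 59.85%.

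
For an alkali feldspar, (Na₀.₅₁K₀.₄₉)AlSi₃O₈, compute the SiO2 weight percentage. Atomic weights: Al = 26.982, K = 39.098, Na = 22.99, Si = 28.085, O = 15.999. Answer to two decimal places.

Molar mass of (Na₀.₅₁K₀.₄₉)AlSi₃O₈ = 0.51×22.99 + 0.49×39.098 + 1×26.982 + 3×28.085 + 8×15.999 = 270.112 g/mol.
Each formula unit contains 3 Si, equivalent to 3/1 = 3.0000 mol SiO2.
M(SiO2) = 1×28.085 + 2×15.999 = 60.083 g/mol.
Mass of SiO2 per formula unit = 3.0000 × 60.083 = 180.249 g.
SiO2 wt% = 180.249 / 270.112 × 100 = 66.73%.

66.73 wt%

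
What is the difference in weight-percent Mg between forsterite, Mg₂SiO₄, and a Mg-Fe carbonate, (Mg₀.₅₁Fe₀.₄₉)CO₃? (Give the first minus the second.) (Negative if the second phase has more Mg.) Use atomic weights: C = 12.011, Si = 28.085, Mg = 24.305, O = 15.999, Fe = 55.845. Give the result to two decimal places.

First mineral: 48.610 g Mg in 140.691 g formula = 34.55 wt% Mg.
Second mineral: 12.396 g Mg in 99.768 g formula = 12.42 wt% Mg.
34.55% − 12.42% gives a difference of 22.13 percentage points.

22.13 percentage points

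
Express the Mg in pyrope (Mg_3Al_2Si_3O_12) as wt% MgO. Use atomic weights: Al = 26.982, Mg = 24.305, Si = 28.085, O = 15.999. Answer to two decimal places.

Formula mass = 403.122 g/mol.
3 Mg → 3.0000 mol MgO per formula unit; M(MgO) = 40.304, so MgO mass = 120.912 g.
120.912/403.122 × 100 = 29.99 wt%.

29.99 wt%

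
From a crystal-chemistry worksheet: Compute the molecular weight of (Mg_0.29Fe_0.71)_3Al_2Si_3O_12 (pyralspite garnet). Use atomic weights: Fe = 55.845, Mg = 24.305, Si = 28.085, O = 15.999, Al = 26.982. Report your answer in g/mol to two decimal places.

M = 0.87(24.305) + 2.13(55.845) + 2(26.982) + 3(28.085) + 12(15.999)

470.30 g/mol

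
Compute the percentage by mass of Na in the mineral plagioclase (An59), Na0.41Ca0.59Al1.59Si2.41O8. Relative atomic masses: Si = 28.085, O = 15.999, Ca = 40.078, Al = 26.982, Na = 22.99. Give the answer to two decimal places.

Formula mass = 0.41×22.99 + 0.59×40.078 + 1.59×26.982 + 2.41×28.085 + 8×15.999 = 271.650 g/mol, of which 9.426 g is Na.
So Na makes up 9.426/271.650 = 0.0347 of the mass, i.e. 3.47%.

3.47 weight percent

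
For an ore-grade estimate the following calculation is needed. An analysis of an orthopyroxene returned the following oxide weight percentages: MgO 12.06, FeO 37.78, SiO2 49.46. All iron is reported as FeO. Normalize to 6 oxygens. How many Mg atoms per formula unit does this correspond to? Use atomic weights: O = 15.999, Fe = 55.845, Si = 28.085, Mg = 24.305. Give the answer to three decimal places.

0.726 Mg apfu

MgO: 12.06/40.304 = 0.29923 mol → 0.29923 mol Mg, 0.29923 mol O.
FeO: 37.78/71.844 = 0.52586 mol → 0.52586 mol Fe, 0.52586 mol O.
SiO2: 49.46/60.083 = 0.82319 mol → 0.82319 mol Si, 1.64638 mol O.
Total oxygen = 2.47147 mol. Normalization factor = 6/2.47147 = 2.42770.
Mg per 6 O = 0.29923 × 2.42770 = 0.726.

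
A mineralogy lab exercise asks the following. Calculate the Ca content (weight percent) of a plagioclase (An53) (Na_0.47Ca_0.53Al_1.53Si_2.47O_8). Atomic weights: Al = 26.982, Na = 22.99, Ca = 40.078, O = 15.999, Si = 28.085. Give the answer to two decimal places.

7.85 weight percent

Formula mass = 0.47×22.99 + 0.53×40.078 + 1.53×26.982 + 2.47×28.085 + 8×15.999 = 270.691 g/mol, of which 21.241 g is Ca.
So Ca makes up 21.241/270.691 = 0.0785 of the mass, i.e. 7.85%.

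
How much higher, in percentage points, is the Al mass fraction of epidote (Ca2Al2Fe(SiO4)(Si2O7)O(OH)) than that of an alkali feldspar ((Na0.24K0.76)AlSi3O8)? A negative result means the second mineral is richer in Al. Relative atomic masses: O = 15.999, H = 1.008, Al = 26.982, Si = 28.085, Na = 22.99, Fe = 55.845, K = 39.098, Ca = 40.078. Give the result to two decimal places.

1.34 percentage points

M(Ca2Al2Fe(SiO4)(Si2O7)O(OH)) = 483.215 g/mol, so wt% Al = 53.964/483.215 × 100 = 11.17%.
M((Na0.24K0.76)AlSi3O8) = 274.461 g/mol, so wt% Al = 26.982/274.461 × 100 = 9.83%.
11.17 − 9.83 = 1.34 pp.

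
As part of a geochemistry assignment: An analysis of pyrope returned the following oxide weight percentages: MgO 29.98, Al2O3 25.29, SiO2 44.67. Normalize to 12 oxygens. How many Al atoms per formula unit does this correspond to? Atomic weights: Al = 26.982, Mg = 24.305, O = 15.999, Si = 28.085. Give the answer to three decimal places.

29.98 wt% MgO ÷ 40.304 g/mol = 0.74385 mol, giving 0.74385 Mg and 0.74385 O.
25.29 wt% Al2O3 ÷ 101.961 g/mol = 0.24804 mol, giving 0.49608 Al and 0.74412 O.
44.67 wt% SiO2 ÷ 60.083 g/mol = 0.74347 mol, giving 0.74347 Si and 1.48694 O.
Oxygen sums to 2.97491; scaling by 12/2.97491 = 4.03374 puts the formula on 12 O.
Al: 0.49608 × 4.03374 = 2.001 atoms per formula unit.

2.001 Al apfu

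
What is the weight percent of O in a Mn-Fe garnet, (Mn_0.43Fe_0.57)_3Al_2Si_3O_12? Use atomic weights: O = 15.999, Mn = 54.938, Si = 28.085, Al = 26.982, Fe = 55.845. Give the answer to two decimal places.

38.66 mass %

M((Mn_0.43Fe_0.57)_3Al_2Si_3O_12) = 496.572 g/mol.
O contributes 12 × 15.999 = 191.988 g per mole.
191.988/496.572 = 0.3866 → 38.66%.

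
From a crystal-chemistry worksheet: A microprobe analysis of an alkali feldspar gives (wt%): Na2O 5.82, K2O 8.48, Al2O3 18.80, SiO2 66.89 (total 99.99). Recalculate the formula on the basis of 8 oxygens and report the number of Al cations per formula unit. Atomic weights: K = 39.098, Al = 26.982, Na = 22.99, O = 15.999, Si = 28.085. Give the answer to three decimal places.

5.82 wt% Na2O ÷ 61.979 g/mol = 0.09390 mol, giving 0.18780 Na and 0.09390 O.
8.48 wt% K2O ÷ 94.195 g/mol = 0.09003 mol, giving 0.18006 K and 0.09003 O.
18.80 wt% Al2O3 ÷ 101.961 g/mol = 0.18438 mol, giving 0.36876 Al and 0.55314 O.
66.89 wt% SiO2 ÷ 60.083 g/mol = 1.11329 mol, giving 1.11329 Si and 2.22658 O.
Oxygen sums to 2.96365; scaling by 8/2.96365 = 2.69937 puts the formula on 8 O.
Al: 0.36876 × 2.69937 = 0.995 atoms per formula unit.

0.995 Al apfu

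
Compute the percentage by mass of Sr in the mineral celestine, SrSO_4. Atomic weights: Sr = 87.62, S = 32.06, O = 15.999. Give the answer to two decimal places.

47.70 weight percent

Formula mass = 1*87.62 + 1*32.06 + 4*15.999 = 183.676 g/mol, of which 87.620 g is Sr.
So Sr makes up 87.620/183.676 = 0.4770 of the mass, i.e. 47.70%.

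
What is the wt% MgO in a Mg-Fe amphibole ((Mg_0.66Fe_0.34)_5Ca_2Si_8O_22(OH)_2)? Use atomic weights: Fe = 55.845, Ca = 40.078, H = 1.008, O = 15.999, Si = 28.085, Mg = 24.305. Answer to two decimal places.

Molar mass of (Mg_0.66Fe_0.34)_5Ca_2Si_8O_22(OH)_2 = 3.30×24.305 + 1.70×55.845 + 2×40.078 + 8×28.085 + 24×15.999 + 2×1.008 = 865.971 g/mol.
Each formula unit contains 3.30 Mg, equivalent to 3.30/1 = 3.3000 mol MgO.
M(MgO) = 1×24.305 + 1×15.999 = 40.304 g/mol.
Mass of MgO per formula unit = 3.3000 × 40.304 = 133.003 g.
MgO wt% = 133.003 / 865.971 × 100 = 15.36%.

15.36 wt%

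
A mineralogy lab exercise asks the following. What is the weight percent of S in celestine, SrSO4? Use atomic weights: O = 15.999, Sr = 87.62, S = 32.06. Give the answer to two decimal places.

17.45 weight percent

Molar mass of SrSO4: 1·87.62 + 1·32.06 + 4·15.999 = 183.676 g/mol.
Mass of S per formula unit: 1 × 32.06 = 32.060 g.
Weight fraction S = 32.060 / 183.676 = 0.1745.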